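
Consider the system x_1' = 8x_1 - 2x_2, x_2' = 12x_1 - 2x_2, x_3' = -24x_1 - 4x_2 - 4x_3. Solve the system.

x_1(t) = C_2e^(2t) + C_3e^(4t), x_2(t) = 3C_2e^(2t) + 2C_3e^(4t), x_3(t) = C_1e^(-4t) - 6C_2e^(2t) - 4C_3e^(4t)

Coefficient matrix A = [[8, -2, 0], [12, -2, 0], [-24, -4, -4]].
det(A - λI) = 0 gives eigenvalues λ = -4, 2, 4.
For λ=-4: eigenvector (0,0,1).
For λ=2: eigenvector (1,3,-6).
For λ=4: eigenvector (1,2,-4).
General solution: C_1e^(-4t)(0,0,1) + C_2e^(2t)(1,3,-6) + C_3e^(4t)(1,2,-4).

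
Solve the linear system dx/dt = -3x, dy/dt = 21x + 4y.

x(t) = c_1e^(-3t), y(t) = -3c_1e^(-3t) + c_2e^(4t)

Coefficient matrix A = [[-3, 0], [21, 4]].
Characteristic polynomial det(A - λI) = λ^2 - λ - 12 = 0.
Eigenvalues λ = -3, 4.
For λ=-3: (A-λI) row 2 is [21, 7], so an eigenvector is (1, -3).
For λ=4: (A-λI) row 1 is [-7, 0], so an eigenvector is (0, 1).
General solution: c_1e^(-3t)(1,-3) + c_2e^(4t)(0,1).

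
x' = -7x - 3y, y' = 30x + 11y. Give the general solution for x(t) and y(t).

Coefficient matrix A = [[-7, -3], [30, 11]].
Characteristic polynomial det(A - λI) = λ^2 - 4λ + 13 = 0.
Eigenvalues λ = 2 ± 3i (complex conjugate pair).
For λ=2+3i: an eigenvector is (1,-3) - i(0,1) = (1, -3 - i).
A real fundamental pair from Re and Im of e^((2+3i)t)v: X_1 = e^(2t)(cos(3t)·(1,-3) + sin(3t)·(0,1)), X_2 = e^(2t)(sin(3t)·(1,-3) - cos(3t)·(0,1)).
General solution: c_1X_1 + c_2X_2.

x(t) = c_1e^(2t)cos(3t) + c_2e^(2t)sin(3t), y(t) = c_1e^(2t)sin(3t) - 3c_1e^(2t)cos(3t) - 3c_2e^(2t)sin(3t) - c_2e^(2t)cos(3t)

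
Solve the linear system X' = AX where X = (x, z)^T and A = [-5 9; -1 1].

Coefficient matrix A = [[-5, 9], [-1, 1]].
Characteristic polynomial det(A - λI) = λ^2 + 4λ + 4 = 0.
Single eigenvalue λ = -2 with algebraic multiplicity 2.
Eigenvector v = (-3,-1); generalized eigenvector w with (A-λI)w=v is (-2,-1).
General solution: e^(-2t)[C_1·v + C_2·(t·v + w)].

x(t) = -3C_1e^(-2t) - 3C_2te^(-2t) - 2C_2e^(-2t), z(t) = -C_1e^(-2t) - C_2te^(-2t) - C_2e^(-2t)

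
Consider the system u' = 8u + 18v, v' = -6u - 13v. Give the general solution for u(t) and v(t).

u(t) = -2c_1e^(-t) + 3c_2e^(-4t), v(t) = c_1e^(-t) - 2c_2e^(-4t)

Coefficient matrix A = [[8, 18], [-6, -13]].
Characteristic polynomial det(A - λI) = λ^2 + 5λ + 4 = 0.
Eigenvalues λ = -1, -4.
For λ=-1: (A-λI) row 1 is [9, 18], so an eigenvector is (-2, 1).
For λ=-4: (A-λI) row 1 is [12, 18], so an eigenvector is (3, -2).
General solution: c_1e^(-t)(-2,1) + c_2e^(-4t)(3,-2).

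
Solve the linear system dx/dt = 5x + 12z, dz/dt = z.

x(t) = -K_1e^(5t) + 3K_2e^(t), z(t) = -K_2e^(t)

Coefficient matrix A = [[5, 12], [0, 1]].
Characteristic polynomial det(A - λI) = λ^2 - 6λ + 5 = 0.
Eigenvalues λ = 5, 1.
For λ=5: (A-λI) row 1 is [0, 12], so an eigenvector is (-1, 0).
For λ=1: (A-λI) row 1 is [4, 12], so an eigenvector is (3, -1).
General solution: K_1e^(5t)(-1,0) + K_2e^(t)(3,-1).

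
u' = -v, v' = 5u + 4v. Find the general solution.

Coefficient matrix A = [[0, -1], [5, 4]].
Characteristic polynomial det(A - λI) = λ^2 - 4λ + 5 = 0.
Eigenvalues λ = 2 ± i (complex conjugate pair).
For λ=2+i: an eigenvector is (0,-1) - i(1,-2) = (0 - i, -1 + 2i).
A real fundamental pair from Re and Im of e^((2+i)t)v: X_1 = e^(2t)(cos(t)·(0,-1) + sin(t)·(1,-2)), X_2 = e^(2t)(sin(t)·(0,-1) - cos(t)·(1,-2)).
General solution: c_1X_1 + c_2X_2.

u(t) = c_1e^(2t)sin(t) - c_2e^(2t)cos(t), v(t) = -2c_1e^(2t)sin(t) - c_1e^(2t)cos(t) - c_2e^(2t)sin(t) + 2c_2e^(2t)cos(t)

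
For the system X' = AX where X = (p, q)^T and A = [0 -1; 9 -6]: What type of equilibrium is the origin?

stable improper node

A = [[0,-1],[9,-6]]; det(A-λI) = λ^2 + 6λ + 9.
repeated λ = -3 with a single eigenvector.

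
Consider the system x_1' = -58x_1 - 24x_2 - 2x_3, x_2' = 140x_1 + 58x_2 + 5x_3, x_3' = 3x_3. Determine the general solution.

Coefficient matrix A = [[-58, -24, -2], [140, 58, 5], [0, 0, 3]].
det(A - λI) = 0 gives eigenvalues λ = 2, -2, 3.
For λ=2: eigenvector (-2,5,0).
For λ=-2: eigenvector (3,-7,0).
For λ=3: eigenvector (-2,5,1).
General solution: C_1e^(2t)(-2,5,0) + C_2e^(-2t)(3,-7,0) + C_3e^(3t)(-2,5,1).

x_1(t) = -2C_1e^(2t) + 3C_2e^(-2t) - 2C_3e^(3t), x_2(t) = 5C_1e^(2t) - 7C_2e^(-2t) + 5C_3e^(3t), x_3(t) = C_3e^(3t)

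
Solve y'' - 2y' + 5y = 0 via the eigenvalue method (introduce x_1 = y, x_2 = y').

y(t) = c_1e^(t)cos(2t) + c_2e^(t)sin(2t)

Let x_1 = y, x_2 = y'. Then x_1' = x_2 and x_2' = -5x_1 + 2x_2.
A = [[0,1],[-5,2]]; det(A-λI) = λ^2 - 2λ + 5.
Eigenvalues λ = 1 ± 2i.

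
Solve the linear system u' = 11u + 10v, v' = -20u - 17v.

Coefficient matrix A = [[11, 10], [-20, -17]].
Characteristic polynomial det(A - λI) = λ^2 + 6λ + 13 = 0.
Eigenvalues λ = -3 ± 2i (complex conjugate pair).
For λ=-3+2i: an eigenvector is (-2,3) - i(1,-1) = (-2 - i, 3 + i).
A real fundamental pair from Re and Im of e^((-3+2i)t)v: X_1 = e^(-3t)(cos(2t)·(-2,3) + sin(2t)·(1,-1)), X_2 = e^(-3t)(sin(2t)·(-2,3) - cos(2t)·(1,-1)).
General solution: K_1X_1 + K_2X_2.

u(t) = K_1e^(-3t)sin(2t) - 2K_1e^(-3t)cos(2t) - 2K_2e^(-3t)sin(2t) - K_2e^(-3t)cos(2t), v(t) = -K_1e^(-3t)sin(2t) + 3K_1e^(-3t)cos(2t) + 3K_2e^(-3t)sin(2t) + K_2e^(-3t)cos(2t)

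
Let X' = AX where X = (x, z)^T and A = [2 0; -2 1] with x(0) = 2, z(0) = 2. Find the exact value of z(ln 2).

A = [[2,0],[-2,1]]; eigenvalues λ = 1, 2.
Eigenvectors: (0,-1) for λ=1, (-1,2) for λ=2.
From the initial condition, c_1 = -6, c_2 = -2.
z(ln 2) = (-6)(2^1)(-1) + (-2)(2^2)(2) = -4.

-4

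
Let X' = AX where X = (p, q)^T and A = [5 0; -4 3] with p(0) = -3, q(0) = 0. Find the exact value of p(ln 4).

A = [[5,0],[-4,3]]; eigenvalues λ = 5, 3.
Eigenvectors: (1,-2) for λ=5, (0,1) for λ=3.
From the initial condition, c_1 = -3, c_2 = -6.
p(ln 4) = (-3)(4^5)(1) + (-6)(4^3)(0) = -3072.

-3072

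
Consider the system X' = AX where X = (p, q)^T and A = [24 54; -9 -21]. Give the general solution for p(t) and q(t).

Coefficient matrix A = [[24, 54], [-9, -21]].
Characteristic polynomial det(A - λI) = λ^2 - 3λ - 18 = 0.
Eigenvalues λ = -3, 6.
For λ=-3: (A-λI) row 1 is [27, 54], so an eigenvector is (2, -1).
For λ=6: (A-λI) row 1 is [18, 54], so an eigenvector is (3, -1).
General solution: c_1e^(-3t)(2,-1) + c_2e^(6t)(3,-1).

p(t) = 2c_1e^(-3t) + 3c_2e^(6t), q(t) = -c_1e^(-3t) - c_2e^(6t)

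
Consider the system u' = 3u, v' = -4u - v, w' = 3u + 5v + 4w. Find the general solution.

Coefficient matrix A = [[3, 0, 0], [-4, -1, 0], [3, 5, 4]].
det(A - λI) = 0 gives eigenvalues λ = 3, -1, 4.
For λ=3: eigenvector (1,-1,2).
For λ=-1: eigenvector (0,1,-1).
For λ=4: eigenvector (0,0,1).
General solution: C_1e^(3t)(1,-1,2) + C_2e^(-t)(0,1,-1) + C_3e^(4t)(0,0,1).

u(t) = C_1e^(3t), v(t) = -C_1e^(3t) + C_2e^(-t), w(t) = 2C_1e^(3t) - C_2e^(-t) + C_3e^(4t)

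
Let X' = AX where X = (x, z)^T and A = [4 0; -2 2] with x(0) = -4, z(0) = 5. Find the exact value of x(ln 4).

-1024

A = [[4,0],[-2,2]]; eigenvalues λ = 4, 2.
Eigenvectors: (1,-1) for λ=4, (0,1) for λ=2.
From the initial condition, c_1 = -4, c_2 = 1.
x(ln 4) = (-4)(4^4)(1) + (1)(4^2)(0) = -1024.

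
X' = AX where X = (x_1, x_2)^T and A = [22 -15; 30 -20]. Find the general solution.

Coefficient matrix A = [[22, -15], [30, -20]].
Characteristic polynomial det(A - λI) = λ^2 - 2λ + 10 = 0.
Eigenvalues λ = 1 ± 3i (complex conjugate pair).
For λ=1+3i: an eigenvector is (1,1) - i(2,3) = (1 - 2i, 1 - 3i).
A real fundamental pair from Re and Im of e^((1+3i)t)v: X_1 = e^(t)(cos(3t)·(1,1) + sin(3t)·(2,3)), X_2 = e^(t)(sin(3t)·(1,1) - cos(3t)·(2,3)).
General solution: K_1X_1 + K_2X_2.

x_1(t) = 2K_1e^(t)sin(3t) + K_1e^(t)cos(3t) + K_2e^(t)sin(3t) - 2K_2e^(t)cos(3t), x_2(t) = 3K_1e^(t)sin(3t) + K_1e^(t)cos(3t) + K_2e^(t)sin(3t) - 3K_2e^(t)cos(3t)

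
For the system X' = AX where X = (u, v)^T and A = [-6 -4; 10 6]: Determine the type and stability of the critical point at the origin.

A = [[-6,-4],[10,6]]; det(A-λI) = λ^2 + 4.
λ = 0 ± 2i: zero real part.

center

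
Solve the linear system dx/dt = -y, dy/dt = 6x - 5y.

Coefficient matrix A = [[0, -1], [6, -5]].
Characteristic polynomial det(A - λI) = λ^2 + 5λ + 6 = 0.
Eigenvalues λ = -2, -3.
For λ=-2: (A-λI) row 1 is [2, -1], so an eigenvector is (-1, -2).
For λ=-3: (A-λI) row 1 is [3, -1], so an eigenvector is (1, 3).
General solution: c_1e^(-2t)(-1,-2) + c_2e^(-3t)(1,3).

x(t) = -c_1e^(-2t) + c_2e^(-3t), y(t) = -2c_1e^(-2t) + 3c_2e^(-3t)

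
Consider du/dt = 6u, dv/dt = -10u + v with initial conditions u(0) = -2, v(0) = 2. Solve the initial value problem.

Coefficient matrix A = [[6, 0], [-10, 1]].
Characteristic polynomial det(A - λI) = λ^2 - 7λ + 6 = 0.
Eigenvalues λ = 1, 6.
For λ=1: (A-λI) row 1 is [5, 0], so an eigenvector is (0, 1).
For λ=6: (A-λI) row 2 is [-10, -5], so an eigenvector is (-1, 2).
General solution: C_1e^(t)(0,1) + C_2e^(6t)(-1,2).
Applying u(0)=-2, v(0)=2 gives C_1=-2, C_2=2.

u(t) = -2e^(6t), v(t) = 4e^(6t) - 2e^(t)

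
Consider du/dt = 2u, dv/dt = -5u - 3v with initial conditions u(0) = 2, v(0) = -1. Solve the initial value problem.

u(t) = 2e^(2t), v(t) = -2e^(2t) + e^(-3t)

Coefficient matrix A = [[2, 0], [-5, -3]].
Characteristic polynomial det(A - λI) = λ^2 + λ - 6 = 0.
Eigenvalues λ = -3, 2.
For λ=-3: (A-λI) row 1 is [5, 0], so an eigenvector is (0, -1).
For λ=2: (A-λI) row 2 is [-5, -5], so an eigenvector is (1, -1).
General solution: C_1e^(-3t)(0,-1) + C_2e^(2t)(1,-1).
Applying u(0)=2, v(0)=-1 gives C_1=-1, C_2=2.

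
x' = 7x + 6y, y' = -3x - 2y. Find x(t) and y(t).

Coefficient matrix A = [[7, 6], [-3, -2]].
Characteristic polynomial det(A - λI) = λ^2 - 5λ + 4 = 0.
Eigenvalues λ = 4, 1.
For λ=4: (A-λI) row 1 is [3, 6], so an eigenvector is (2, -1).
For λ=1: (A-λI) row 1 is [6, 6], so an eigenvector is (1, -1).
General solution: C_1e^(4t)(2,-1) + C_2e^(t)(1,-1).

x(t) = 2C_1e^(4t) + C_2e^(t), y(t) = -C_1e^(4t) - C_2e^(t)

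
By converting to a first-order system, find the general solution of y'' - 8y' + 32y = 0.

y(t) = C_1e^(4t)cos(4t) + C_2e^(4t)sin(4t)

Let x_1 = y, x_2 = y'. Then x_1' = x_2 and x_2' = -32x_1 + 8x_2.
A = [[0,1],[-32,8]]; det(A-λI) = λ^2 - 8λ + 32.
Eigenvalues λ = 4 ± 4i.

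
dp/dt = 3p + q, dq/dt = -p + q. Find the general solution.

Coefficient matrix A = [[3, 1], [-1, 1]].
Characteristic polynomial det(A - λI) = λ^2 - 4λ + 4 = 0.
Single eigenvalue λ = 2 with algebraic multiplicity 2.
Eigenvector v = (1,-1); generalized eigenvector w with (A-λI)w=v is (0,1).
General solution: e^(2t)[c_1·v + c_2·(t·v + w)].

p(t) = c_1e^(2t) + c_2te^(2t), q(t) = -c_1e^(2t) - c_2te^(2t) + c_2e^(2t)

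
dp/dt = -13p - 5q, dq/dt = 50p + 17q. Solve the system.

p(t) = -C_1e^(2t)cos(5t) - C_2e^(2t)sin(5t), q(t) = -C_1e^(2t)sin(5t) + 3C_1e^(2t)cos(5t) + 3C_2e^(2t)sin(5t) + C_2e^(2t)cos(5t)

Coefficient matrix A = [[-13, -5], [50, 17]].
Characteristic polynomial det(A - λI) = λ^2 - 4λ + 29 = 0.
Eigenvalues λ = 2 ± 5i (complex conjugate pair).
For λ=2+5i: an eigenvector is (-1,3) - i(0,-1) = (-1, 3 + i).
A real fundamental pair from Re and Im of e^((2+5i)t)v: X_1 = e^(2t)(cos(5t)·(-1,3) + sin(5t)·(0,-1)), X_2 = e^(2t)(sin(5t)·(-1,3) - cos(5t)·(0,-1)).
General solution: C_1X_1 + C_2X_2.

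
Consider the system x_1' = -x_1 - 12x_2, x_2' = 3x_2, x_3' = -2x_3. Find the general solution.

x_1(t) = K_1e^(-t) - 3K_2e^(3t), x_2(t) = K_2e^(3t), x_3(t) = K_3e^(-2t)

Coefficient matrix A = [[-1, -12, 0], [0, 3, 0], [0, 0, -2]].
det(A - λI) = 0 gives eigenvalues λ = -1, 3, -2.
For λ=-1: eigenvector (1,0,0).
For λ=3: eigenvector (-3,1,0).
For λ=-2: eigenvector (0,0,1).
General solution: K_1e^(-t)(1,0,0) + K_2e^(3t)(-3,1,0) + K_3e^(-2t)(0,0,1).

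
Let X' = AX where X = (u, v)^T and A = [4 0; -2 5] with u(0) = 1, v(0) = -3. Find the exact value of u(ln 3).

81

A = [[4,0],[-2,5]]; eigenvalues λ = 4, 5.
Eigenvectors: (-1,-2) for λ=4, (0,-1) for λ=5.
From the initial condition, c_1 = -1, c_2 = 5.
u(ln 3) = (-1)(3^4)(-1) + (5)(3^5)(0) = 81.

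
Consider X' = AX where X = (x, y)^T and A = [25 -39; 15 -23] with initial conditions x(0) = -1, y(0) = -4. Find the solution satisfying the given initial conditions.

Coefficient matrix A = [[25, -39], [15, -23]].
Characteristic polynomial det(A - λI) = λ^2 - 2λ + 10 = 0.
Eigenvalues λ = 1 ± 3i (complex conjugate pair).
For λ=1+3i: an eigenvector is (3,2) - i(-2,-1) = (3 + 2i, 2 + i).
A real fundamental pair from Re and Im of e^((1+3i)t)v: X_1 = e^(t)(cos(3t)·(3,2) + sin(3t)·(-2,-1)), X_2 = e^(t)(sin(3t)·(3,2) - cos(3t)·(-2,-1)).
General solution: K_1X_1 + K_2X_2.
Applying x(0)=-1, y(0)=-4 gives K_1=-7, K_2=10.

x(t) = 44e^(t)sin(3t) - e^(t)cos(3t), y(t) = 27e^(t)sin(3t) - 4e^(t)cos(3t)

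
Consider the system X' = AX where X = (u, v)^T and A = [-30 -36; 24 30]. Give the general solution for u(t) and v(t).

u(t) = -K_1e^(6t) - 3K_2e^(-6t), v(t) = K_1e^(6t) + 2K_2e^(-6t)

Coefficient matrix A = [[-30, -36], [24, 30]].
Characteristic polynomial det(A - λI) = λ^2 - 36 = 0.
Eigenvalues λ = 6, -6.
For λ=6: (A-λI) row 1 is [-36, -36], so an eigenvector is (-1, 1).
For λ=-6: (A-λI) row 1 is [-24, -36], so an eigenvector is (-3, 2).
General solution: K_1e^(6t)(-1,1) + K_2e^(-6t)(-3,2).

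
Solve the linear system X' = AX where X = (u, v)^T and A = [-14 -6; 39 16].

u(t) = -K_1e^(t)sin(3t) - K_1e^(t)cos(3t) - K_2e^(t)sin(3t) + K_2e^(t)cos(3t), v(t) = 2K_1e^(t)sin(3t) + 3K_1e^(t)cos(3t) + 3K_2e^(t)sin(3t) - 2K_2e^(t)cos(3t)

Coefficient matrix A = [[-14, -6], [39, 16]].
Characteristic polynomial det(A - λI) = λ^2 - 2λ + 10 = 0.
Eigenvalues λ = 1 ± 3i (complex conjugate pair).
For λ=1+3i: an eigenvector is (-1,3) - i(-1,2) = (-1 + i, 3 - 2i).
A real fundamental pair from Re and Im of e^((1+3i)t)v: X_1 = e^(t)(cos(3t)·(-1,3) + sin(3t)·(-1,2)), X_2 = e^(t)(sin(3t)·(-1,3) - cos(3t)·(-1,2)).
General solution: K_1X_1 + K_2X_2.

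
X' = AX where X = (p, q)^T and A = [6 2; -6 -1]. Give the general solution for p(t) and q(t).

p(t) = -2K_1e^(3t) + K_2e^(2t), q(t) = 3K_1e^(3t) - 2K_2e^(2t)

Coefficient matrix A = [[6, 2], [-6, -1]].
Characteristic polynomial det(A - λI) = λ^2 - 5λ + 6 = 0.
Eigenvalues λ = 3, 2.
For λ=3: (A-λI) row 1 is [3, 2], so an eigenvector is (-2, 3).
For λ=2: (A-λI) row 1 is [4, 2], so an eigenvector is (1, -2).
General solution: K_1e^(3t)(-2,3) + K_2e^(2t)(1,-2).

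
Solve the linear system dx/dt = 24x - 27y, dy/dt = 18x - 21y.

x(t) = -3c_1e^(6t) + c_2e^(-3t), y(t) = -2c_1e^(6t) + c_2e^(-3t)

Coefficient matrix A = [[24, -27], [18, -21]].
Characteristic polynomial det(A - λI) = λ^2 - 3λ - 18 = 0.
Eigenvalues λ = 6, -3.
For λ=6: (A-λI) row 1 is [18, -27], so an eigenvector is (-3, -2).
For λ=-3: (A-λI) row 1 is [27, -27], so an eigenvector is (1, 1).
General solution: c_1e^(6t)(-3,-2) + c_2e^(-3t)(1,1).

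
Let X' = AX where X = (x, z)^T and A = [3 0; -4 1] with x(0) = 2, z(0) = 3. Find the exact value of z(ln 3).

A = [[3,0],[-4,1]]; eigenvalues λ = 1, 3.
Eigenvectors: (0,-1) for λ=1, (1,-2) for λ=3.
From the initial condition, c_1 = -7, c_2 = 2.
z(ln 3) = (-7)(3^1)(-1) + (2)(3^3)(-2) = -87.

-87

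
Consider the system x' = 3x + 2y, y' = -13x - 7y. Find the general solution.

x(t) = C_1e^(-2t)sin(t) + C_1e^(-2t)cos(t) + C_2e^(-2t)sin(t) - C_2e^(-2t)cos(t), y(t) = -3C_1e^(-2t)sin(t) - 2C_1e^(-2t)cos(t) - 2C_2e^(-2t)sin(t) + 3C_2e^(-2t)cos(t)

Coefficient matrix A = [[3, 2], [-13, -7]].
Characteristic polynomial det(A - λI) = λ^2 + 4λ + 5 = 0.
Eigenvalues λ = -2 ± i (complex conjugate pair).
For λ=-2+i: an eigenvector is (1,-2) - i(1,-3) = (1 - i, -2 + 3i).
A real fundamental pair from Re and Im of e^((-2+i)t)v: X_1 = e^(-2t)(cos(t)·(1,-2) + sin(t)·(1,-3)), X_2 = e^(-2t)(sin(t)·(1,-2) - cos(t)·(1,-3)).
General solution: C_1X_1 + C_2X_2.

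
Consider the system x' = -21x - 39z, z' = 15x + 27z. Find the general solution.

x(t) = -3C_1e^(3t)sin(3t) + 2C_1e^(3t)cos(3t) + 2C_2e^(3t)sin(3t) + 3C_2e^(3t)cos(3t), z(t) = 2C_1e^(3t)sin(3t) - C_1e^(3t)cos(3t) - C_2e^(3t)sin(3t) - 2C_2e^(3t)cos(3t)

Coefficient matrix A = [[-21, -39], [15, 27]].
Characteristic polynomial det(A - λI) = λ^2 - 6λ + 18 = 0.
Eigenvalues λ = 3 ± 3i (complex conjugate pair).
For λ=3+3i: an eigenvector is (2,-1) - i(-3,2) = (2 + 3i, -1 - 2i).
A real fundamental pair from Re and Im of e^((3+3i)t)v: X_1 = e^(3t)(cos(3t)·(2,-1) + sin(3t)·(-3,2)), X_2 = e^(3t)(sin(3t)·(2,-1) - cos(3t)·(-3,2)).
General solution: C_1X_1 + C_2X_2.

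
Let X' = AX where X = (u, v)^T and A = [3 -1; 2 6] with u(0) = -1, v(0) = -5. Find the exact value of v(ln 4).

A = [[3,-1],[2,6]]; eigenvalues λ = 5, 4.
Eigenvectors: (1,-2) for λ=5, (1,-1) for λ=4.
From the initial condition, c_1 = 6, c_2 = -7.
v(ln 4) = (6)(4^5)(-2) + (-7)(4^4)(-1) = -10496.

-10496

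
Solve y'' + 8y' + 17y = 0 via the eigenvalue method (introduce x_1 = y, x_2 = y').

Let x_1 = y, x_2 = y'. Then x_1' = x_2 and x_2' = -17x_1 - 8x_2.
A = [[0,1],[-17,-8]]; det(A-λI) = λ^2 + 8λ + 17.
Eigenvalues λ = -4 ± i.

y(t) = C_1e^(-4t)cos(t) + C_2e^(-4t)sin(t)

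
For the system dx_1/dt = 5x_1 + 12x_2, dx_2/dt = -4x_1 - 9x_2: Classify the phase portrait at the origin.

stable node

A = [[5,12],[-4,-9]]; det(A-λI) = λ^2 + 4λ + 3.
λ = -3, -1: both negative.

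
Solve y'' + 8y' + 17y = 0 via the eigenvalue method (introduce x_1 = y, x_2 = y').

Let x_1 = y, x_2 = y'. Then x_1' = x_2 and x_2' = -17x_1 - 8x_2.
A = [[0,1],[-17,-8]]; det(A-λI) = λ^2 + 8λ + 17.
Eigenvalues λ = -4 ± i.

y(t) = C_1e^(-4t)cos(t) + C_2e^(-4t)sin(t)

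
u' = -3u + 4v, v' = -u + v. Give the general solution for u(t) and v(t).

Coefficient matrix A = [[-3, 4], [-1, 1]].
Characteristic polynomial det(A - λI) = λ^2 + 2λ + 1 = 0.
Single eigenvalue λ = -1 with algebraic multiplicity 2.
Eigenvector v = (2,1); generalized eigenvector w with (A-λI)w=v is (-1,0).
General solution: e^(-t)[C_1·v + C_2·(t·v + w)].

u(t) = 2C_1e^(-t) + 2C_2te^(-t) - C_2e^(-t), v(t) = C_1e^(-t) + C_2te^(-t)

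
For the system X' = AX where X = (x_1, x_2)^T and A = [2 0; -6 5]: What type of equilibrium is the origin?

unstable node

A = [[2,0],[-6,5]]; det(A-λI) = λ^2 - 7λ + 10.
λ = 2, 5: both positive.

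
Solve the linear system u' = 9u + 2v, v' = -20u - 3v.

u(t) = -c_1e^(3t)cos(2t) - c_2e^(3t)sin(2t), v(t) = c_1e^(3t)sin(2t) + 3c_1e^(3t)cos(2t) + 3c_2e^(3t)sin(2t) - c_2e^(3t)cos(2t)

Coefficient matrix A = [[9, 2], [-20, -3]].
Characteristic polynomial det(A - λI) = λ^2 - 6λ + 13 = 0.
Eigenvalues λ = 3 ± 2i (complex conjugate pair).
For λ=3+2i: an eigenvector is (-1,3) - i(0,1) = (-1, 3 - i).
A real fundamental pair from Re and Im of e^((3+2i)t)v: X_1 = e^(3t)(cos(2t)·(-1,3) + sin(2t)·(0,1)), X_2 = e^(3t)(sin(2t)·(-1,3) - cos(2t)·(0,1)).
General solution: c_1X_1 + c_2X_2.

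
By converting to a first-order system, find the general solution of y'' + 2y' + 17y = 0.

Let x_1 = y, x_2 = y'. Then x_1' = x_2 and x_2' = -17x_1 - 2x_2.
A = [[0,1],[-17,-2]]; det(A-λI) = λ^2 + 2λ + 17.
Eigenvalues λ = -1 ± 4i.

y(t) = c_1e^(-t)cos(4t) + c_2e^(-t)sin(4t)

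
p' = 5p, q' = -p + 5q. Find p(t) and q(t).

p(t) = -K_2e^(5t), q(t) = K_1e^(5t) + K_2te^(5t) + 3K_2e^(5t)

Coefficient matrix A = [[5, 0], [-1, 5]].
Characteristic polynomial det(A - λI) = λ^2 - 10λ + 25 = 0.
Single eigenvalue λ = 5 with algebraic multiplicity 2.
Eigenvector v = (0,1); generalized eigenvector w with (A-λI)w=v is (-1,3).
General solution: e^(5t)[K_1·v + K_2·(t·v + w)].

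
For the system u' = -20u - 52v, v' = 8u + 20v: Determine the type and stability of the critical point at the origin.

center

A = [[-20,-52],[8,20]]; det(A-λI) = λ^2 + 16.
λ = 0 ± 4i: zero real part.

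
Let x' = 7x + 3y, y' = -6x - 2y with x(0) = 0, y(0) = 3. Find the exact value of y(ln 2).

-36

A = [[7,3],[-6,-2]]; eigenvalues λ = 4, 1.
Eigenvectors: (-1,1) for λ=4, (-1,2) for λ=1.
From the initial condition, c_1 = -3, c_2 = 3.
y(ln 2) = (-3)(2^4)(1) + (3)(2^1)(2) = -36.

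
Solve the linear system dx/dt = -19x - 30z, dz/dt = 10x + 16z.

x(t) = 2c_1e^(-4t) + 3c_2e^(t), z(t) = -c_1e^(-4t) - 2c_2e^(t)

Coefficient matrix A = [[-19, -30], [10, 16]].
Characteristic polynomial det(A - λI) = λ^2 + 3λ - 4 = 0.
Eigenvalues λ = -4, 1.
For λ=-4: (A-λI) row 1 is [-15, -30], so an eigenvector is (2, -1).
For λ=1: (A-λI) row 1 is [-20, -30], so an eigenvector is (3, -2).
General solution: c_1e^(-4t)(2,-1) + c_2e^(t)(3,-2).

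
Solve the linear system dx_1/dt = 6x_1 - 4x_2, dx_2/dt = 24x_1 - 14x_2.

Coefficient matrix A = [[6, -4], [24, -14]].
Characteristic polynomial det(A - λI) = λ^2 + 8λ + 12 = 0.
Eigenvalues λ = -6, -2.
For λ=-6: (A-λI) row 1 is [12, -4], so an eigenvector is (-1, -3).
For λ=-2: (A-λI) row 1 is [8, -4], so an eigenvector is (-1, -2).
General solution: C_1e^(-6t)(-1,-3) + C_2e^(-2t)(-1,-2).

x_1(t) = -C_1e^(-6t) - C_2e^(-2t), x_2(t) = -3C_1e^(-6t) - 2C_2e^(-2t)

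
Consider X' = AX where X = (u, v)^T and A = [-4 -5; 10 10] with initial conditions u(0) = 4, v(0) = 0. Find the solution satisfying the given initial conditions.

Coefficient matrix A = [[-4, -5], [10, 10]].
Characteristic polynomial det(A - λI) = λ^2 - 6λ + 10 = 0.
Eigenvalues λ = 3 ± i (complex conjugate pair).
For λ=3+i: an eigenvector is (-2,3) - i(-1,1) = (-2 + i, 3 - i).
A real fundamental pair from Re and Im of e^((3+i)t)v: X_1 = e^(3t)(cos(t)·(-2,3) + sin(t)·(-1,1)), X_2 = e^(3t)(sin(t)·(-2,3) - cos(t)·(-1,1)).
General solution: K_1X_1 + K_2X_2.
Applying u(0)=4, v(0)=0 gives K_1=4, K_2=12.

u(t) = -28e^(3t)sin(t) + 4e^(3t)cos(t), v(t) = 40e^(3t)sin(t)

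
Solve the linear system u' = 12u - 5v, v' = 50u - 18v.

u(t) = C_1e^(-3t)cos(5t) + C_2e^(-3t)sin(5t), v(t) = C_1e^(-3t)sin(5t) + 3C_1e^(-3t)cos(5t) + 3C_2e^(-3t)sin(5t) - C_2e^(-3t)cos(5t)

Coefficient matrix A = [[12, -5], [50, -18]].
Characteristic polynomial det(A - λI) = λ^2 + 6λ + 34 = 0.
Eigenvalues λ = -3 ± 5i (complex conjugate pair).
For λ=-3+5i: an eigenvector is (1,3) - i(0,1) = (1, 3 - i).
A real fundamental pair from Re and Im of e^((-3+5i)t)v: X_1 = e^(-3t)(cos(5t)·(1,3) + sin(5t)·(0,1)), X_2 = e^(-3t)(sin(5t)·(1,3) - cos(5t)·(0,1)).
General solution: C_1X_1 + C_2X_2.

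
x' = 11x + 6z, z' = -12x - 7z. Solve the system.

Coefficient matrix A = [[11, 6], [-12, -7]].
Characteristic polynomial det(A - λI) = λ^2 - 4λ - 5 = 0.
Eigenvalues λ = -1, 5.
For λ=-1: (A-λI) row 1 is [12, 6], so an eigenvector is (-1, 2).
For λ=5: (A-λI) row 1 is [6, 6], so an eigenvector is (1, -1).
General solution: C_1e^(-t)(-1,2) + C_2e^(5t)(1,-1).

x(t) = -C_1e^(-t) + C_2e^(5t), z(t) = 2C_1e^(-t) - C_2e^(5t)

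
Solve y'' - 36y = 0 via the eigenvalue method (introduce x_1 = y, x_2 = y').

Let x_1 = y, x_2 = y'. Then x_1' = x_2 and x_2' = 36x_1.
A = [[0,1],[36,0]]; det(A-λI) = λ^2 - 36.
Eigenvalues λ = -6, 6 with eigenvectors (1,-6), (1,6).

y(t) = c_1e^(-6t) + c_2e^(6t)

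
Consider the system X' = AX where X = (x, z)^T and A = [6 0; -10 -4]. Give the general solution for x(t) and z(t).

x(t) = K_1e^(6t), z(t) = -K_1e^(6t) + K_2e^(-4t)

Coefficient matrix A = [[6, 0], [-10, -4]].
Characteristic polynomial det(A - λI) = λ^2 - 2λ - 24 = 0.
Eigenvalues λ = 6, -4.
For λ=6: (A-λI) row 2 is [-10, -10], so an eigenvector is (1, -1).
For λ=-4: (A-λI) row 1 is [10, 0], so an eigenvector is (0, 1).
General solution: K_1e^(6t)(1,-1) + K_2e^(-4t)(0,1).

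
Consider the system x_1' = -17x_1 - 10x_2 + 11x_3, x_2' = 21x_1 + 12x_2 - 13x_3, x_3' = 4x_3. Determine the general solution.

x_1(t) = 5C_1e^(-3t) - 2C_2e^(-2t) + C_3e^(4t), x_2(t) = -7C_1e^(-3t) + 3C_2e^(-2t) - C_3e^(4t), x_3(t) = C_3e^(4t)

Coefficient matrix A = [[-17, -10, 11], [21, 12, -13], [0, 0, 4]].
det(A - λI) = 0 gives eigenvalues λ = -3, -2, 4.
For λ=-3: eigenvector (5,-7,0).
For λ=-2: eigenvector (-2,3,0).
For λ=4: eigenvector (1,-1,1).
General solution: C_1e^(-3t)(5,-7,0) + C_2e^(-2t)(-2,3,0) + C_3e^(4t)(1,-1,1).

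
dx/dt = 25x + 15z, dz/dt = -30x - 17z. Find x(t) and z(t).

Coefficient matrix A = [[25, 15], [-30, -17]].
Characteristic polynomial det(A - λI) = λ^2 - 8λ + 25 = 0.
Eigenvalues λ = 4 ± 3i (complex conjugate pair).
For λ=4+3i: an eigenvector is (-2,3) - i(1,-1) = (-2 - i, 3 + i).
A real fundamental pair from Re and Im of e^((4+3i)t)v: X_1 = e^(4t)(cos(3t)·(-2,3) + sin(3t)·(1,-1)), X_2 = e^(4t)(sin(3t)·(-2,3) - cos(3t)·(1,-1)).
General solution: C_1X_1 + C_2X_2.

x(t) = C_1e^(4t)sin(3t) - 2C_1e^(4t)cos(3t) - 2C_2e^(4t)sin(3t) - C_2e^(4t)cos(3t), z(t) = -C_1e^(4t)sin(3t) + 3C_1e^(4t)cos(3t) + 3C_2e^(4t)sin(3t) + C_2e^(4t)cos(3t)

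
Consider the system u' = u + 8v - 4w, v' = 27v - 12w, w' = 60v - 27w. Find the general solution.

Coefficient matrix A = [[1, 8, -4], [0, 27, -12], [0, 60, -27]].
det(A - λI) = 0 gives eigenvalues λ = 3, 1, -3.
For λ=3: eigenvector (0,1,2).
For λ=1: eigenvector (1,0,0).
For λ=-3: eigenvector (1,2,5).
General solution: C_1e^(3t)(0,1,2) + C_2e^(t)(1,0,0) + C_3e^(-3t)(1,2,5).

u(t) = C_2e^(t) + C_3e^(-3t), v(t) = C_1e^(3t) + 2C_3e^(-3t), w(t) = 2C_1e^(3t) + 5C_3e^(-3t)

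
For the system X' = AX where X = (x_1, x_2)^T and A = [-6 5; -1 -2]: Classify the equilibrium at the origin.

stable spiral

A = [[-6,5],[-1,-2]]; det(A-λI) = λ^2 + 8λ + 17.
λ = -4 ± i: negative real part.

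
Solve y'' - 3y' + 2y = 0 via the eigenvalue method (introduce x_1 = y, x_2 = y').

Let x_1 = y, x_2 = y'. Then x_1' = x_2 and x_2' = -2x_1 + 3x_2.
A = [[0,1],[-2,3]]; det(A-λI) = λ^2 - 3λ + 2.
Eigenvalues λ = 2, 1 with eigenvectors (1,2), (1,1).

y(t) = K_1e^(2t) + K_2e^(t)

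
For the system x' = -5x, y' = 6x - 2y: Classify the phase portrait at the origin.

stable node

A = [[-5,0],[6,-2]]; det(A-λI) = λ^2 + 7λ + 10.
λ = -5, -2: both negative.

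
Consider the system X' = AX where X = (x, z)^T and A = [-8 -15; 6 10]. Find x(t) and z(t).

Coefficient matrix A = [[-8, -15], [6, 10]].
Characteristic polynomial det(A - λI) = λ^2 - 2λ + 10 = 0.
Eigenvalues λ = 1 ± 3i (complex conjugate pair).
For λ=1+3i: an eigenvector is (-1,1) - i(-2,1) = (-1 + 2i, 1 - i).
A real fundamental pair from Re and Im of e^((1+3i)t)v: X_1 = e^(t)(cos(3t)·(-1,1) + sin(3t)·(-2,1)), X_2 = e^(t)(sin(3t)·(-1,1) - cos(3t)·(-2,1)).
General solution: C_1X_1 + C_2X_2.

x(t) = -2C_1e^(t)sin(3t) - C_1e^(t)cos(3t) - C_2e^(t)sin(3t) + 2C_2e^(t)cos(3t), z(t) = C_1e^(t)sin(3t) + C_1e^(t)cos(3t) + C_2e^(t)sin(3t) - C_2e^(t)cos(3t)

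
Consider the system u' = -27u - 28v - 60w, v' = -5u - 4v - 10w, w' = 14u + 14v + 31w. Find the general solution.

Coefficient matrix A = [[-27, -28, -60], [-5, -4, -10], [14, 14, 31]].
det(A - λI) = 0 gives eigenvalues λ = 1, -4, 3.
For λ=1: eigenvector (1,-1,0).
For λ=-4: eigenvector (4,1,-2).
For λ=3: eigenvector (-2,0,1).
General solution: K_1e^(t)(1,-1,0) + K_2e^(-4t)(4,1,-2) + K_3e^(3t)(-2,0,1).

u(t) = K_1e^(t) + 4K_2e^(-4t) - 2K_3e^(3t), v(t) = -K_1e^(t) + K_2e^(-4t), w(t) = -2K_2e^(-4t) + K_3e^(3t)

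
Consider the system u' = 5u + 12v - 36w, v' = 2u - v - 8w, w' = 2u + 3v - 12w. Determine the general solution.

Coefficient matrix A = [[5, 12, -36], [2, -1, -8], [2, 3, -12]].
det(A - λI) = 0 gives eigenvalues λ = -3, -1, -4.
For λ=-3: eigenvector (-3,-1,-1).
For λ=-1: eigenvector (4,1,1).
For λ=-4: eigenvector (4,0,1).
General solution: C_1e^(-3t)(-3,-1,-1) + C_2e^(-t)(4,1,1) + C_3e^(-4t)(4,0,1).

u(t) = -3C_1e^(-3t) + 4C_2e^(-t) + 4C_3e^(-4t), v(t) = -C_1e^(-3t) + C_2e^(-t), w(t) = -C_1e^(-3t) + C_2e^(-t) + C_3e^(-4t)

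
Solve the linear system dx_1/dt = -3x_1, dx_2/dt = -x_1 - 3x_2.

Coefficient matrix A = [[-3, 0], [-1, -3]].
Characteristic polynomial det(A - λI) = λ^2 + 6λ + 9 = 0.
Single eigenvalue λ = -3 with algebraic multiplicity 2.
Eigenvector v = (0,1); generalized eigenvector w with (A-λI)w=v is (-1,-1).
General solution: e^(-3t)[c_1·v + c_2·(t·v + w)].

x_1(t) = -c_2e^(-3t), x_2(t) = c_1e^(-3t) + c_2te^(-3t) - c_2e^(-3t)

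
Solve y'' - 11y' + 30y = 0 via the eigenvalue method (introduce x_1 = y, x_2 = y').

Let x_1 = y, x_2 = y'. Then x_1' = x_2 and x_2' = -30x_1 + 11x_2.
A = [[0,1],[-30,11]]; det(A-λI) = λ^2 - 11λ + 30.
Eigenvalues λ = 5, 6 with eigenvectors (1,5), (1,6).

y(t) = c_1e^(5t) + c_2e^(6t)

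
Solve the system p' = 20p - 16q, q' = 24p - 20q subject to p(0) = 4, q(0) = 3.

p(t) = 6e^(4t) - 2e^(-4t), q(t) = 6e^(4t) - 3e^(-4t)

Coefficient matrix A = [[20, -16], [24, -20]].
Characteristic polynomial det(A - λI) = λ^2 - 16 = 0.
Eigenvalues λ = 4, -4.
For λ=4: (A-λI) row 1 is [16, -16], so an eigenvector is (1, 1).
For λ=-4: (A-λI) row 1 is [24, -16], so an eigenvector is (-2, -3).
General solution: K_1e^(4t)(1,1) + K_2e^(-4t)(-2,-3).
Applying p(0)=4, q(0)=3 gives K_1=6, K_2=1.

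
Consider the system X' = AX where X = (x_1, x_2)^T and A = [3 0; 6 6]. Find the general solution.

Coefficient matrix A = [[3, 0], [6, 6]].
Characteristic polynomial det(A - λI) = λ^2 - 9λ + 18 = 0.
Eigenvalues λ = 6, 3.
For λ=6: (A-λI) row 1 is [-3, 0], so an eigenvector is (0, -1).
For λ=3: (A-λI) row 2 is [6, 3], so an eigenvector is (-1, 2).
General solution: c_1e^(6t)(0,-1) + c_2e^(3t)(-1,2).

x_1(t) = -c_2e^(3t), x_2(t) = -c_1e^(6t) + 2c_2e^(3t)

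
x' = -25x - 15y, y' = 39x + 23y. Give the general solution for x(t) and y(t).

x(t) = 2c_1e^(-t)sin(3t) + c_1e^(-t)cos(3t) + c_2e^(-t)sin(3t) - 2c_2e^(-t)cos(3t), y(t) = -3c_1e^(-t)sin(3t) - 2c_1e^(-t)cos(3t) - 2c_2e^(-t)sin(3t) + 3c_2e^(-t)cos(3t)

Coefficient matrix A = [[-25, -15], [39, 23]].
Characteristic polynomial det(A - λI) = λ^2 + 2λ + 10 = 0.
Eigenvalues λ = -1 ± 3i (complex conjugate pair).
For λ=-1+3i: an eigenvector is (1,-2) - i(2,-3) = (1 - 2i, -2 + 3i).
A real fundamental pair from Re and Im of e^((-1+3i)t)v: X_1 = e^(-t)(cos(3t)·(1,-2) + sin(3t)·(2,-3)), X_2 = e^(-t)(sin(3t)·(1,-2) - cos(3t)·(2,-3)).
General solution: c_1X_1 + c_2X_2.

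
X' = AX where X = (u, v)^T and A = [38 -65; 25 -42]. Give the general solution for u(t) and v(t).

Coefficient matrix A = [[38, -65], [25, -42]].
Characteristic polynomial det(A - λI) = λ^2 + 4λ + 29 = 0.
Eigenvalues λ = -2 ± 5i (complex conjugate pair).
For λ=-2+5i: an eigenvector is (3,2) - i(-2,-1) = (3 + 2i, 2 + i).
A real fundamental pair from Re and Im of e^((-2+5i)t)v: X_1 = e^(-2t)(cos(5t)·(3,2) + sin(5t)·(-2,-1)), X_2 = e^(-2t)(sin(5t)·(3,2) - cos(5t)·(-2,-1)).
General solution: c_1X_1 + c_2X_2.

u(t) = -2c_1e^(-2t)sin(5t) + 3c_1e^(-2t)cos(5t) + 3c_2e^(-2t)sin(5t) + 2c_2e^(-2t)cos(5t), v(t) = -c_1e^(-2t)sin(5t) + 2c_1e^(-2t)cos(5t) + 2c_2e^(-2t)sin(5t) + c_2e^(-2t)cos(5t)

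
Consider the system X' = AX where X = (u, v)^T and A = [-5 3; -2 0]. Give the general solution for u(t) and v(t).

u(t) = -3K_1e^(-3t) + K_2e^(-2t), v(t) = -2K_1e^(-3t) + K_2e^(-2t)

Coefficient matrix A = [[-5, 3], [-2, 0]].
Characteristic polynomial det(A - λI) = λ^2 + 5λ + 6 = 0.
Eigenvalues λ = -3, -2.
For λ=-3: (A-λI) row 1 is [-2, 3], so an eigenvector is (-3, -2).
For λ=-2: (A-λI) row 1 is [-3, 3], so an eigenvector is (1, 1).
General solution: K_1e^(-3t)(-3,-2) + K_2e^(-2t)(1,1).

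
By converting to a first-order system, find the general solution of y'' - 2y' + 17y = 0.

Let x_1 = y, x_2 = y'. Then x_1' = x_2 and x_2' = -17x_1 + 2x_2.
A = [[0,1],[-17,2]]; det(A-λI) = λ^2 - 2λ + 17.
Eigenvalues λ = 1 ± 4i.

y(t) = c_1e^(t)cos(4t) + c_2e^(t)sin(4t)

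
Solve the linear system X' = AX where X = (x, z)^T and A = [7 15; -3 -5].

Coefficient matrix A = [[7, 15], [-3, -5]].
Characteristic polynomial det(A - λI) = λ^2 - 2λ + 10 = 0.
Eigenvalues λ = 1 ± 3i (complex conjugate pair).
For λ=1+3i: an eigenvector is (2,-1) - i(-1,0) = (2 + i, -1).
A real fundamental pair from Re and Im of e^((1+3i)t)v: X_1 = e^(t)(cos(3t)·(2,-1) + sin(3t)·(-1,0)), X_2 = e^(t)(sin(3t)·(2,-1) - cos(3t)·(-1,0)).
General solution: C_1X_1 + C_2X_2.

x(t) = -C_1e^(t)sin(3t) + 2C_1e^(t)cos(3t) + 2C_2e^(t)sin(3t) + C_2e^(t)cos(3t), z(t) = -C_1e^(t)cos(3t) - C_2e^(t)sin(3t)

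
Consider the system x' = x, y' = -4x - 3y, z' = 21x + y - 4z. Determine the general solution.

Coefficient matrix A = [[1, 0, 0], [-4, -3, 0], [21, 1, -4]].
det(A - λI) = 0 gives eigenvalues λ = 1, -4, -3.
For λ=1: eigenvector (1,-1,4).
For λ=-4: eigenvector (0,0,1).
For λ=-3: eigenvector (0,1,1).
General solution: K_1e^(t)(1,-1,4) + K_2e^(-4t)(0,0,1) + K_3e^(-3t)(0,1,1).

x(t) = K_1e^(t), y(t) = -K_1e^(t) + K_3e^(-3t), z(t) = 4K_1e^(t) + K_2e^(-4t) + K_3e^(-3t)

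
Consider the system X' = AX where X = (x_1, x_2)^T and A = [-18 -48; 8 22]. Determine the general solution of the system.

x_1(t) = -2c_1e^(6t) + 3c_2e^(-2t), x_2(t) = c_1e^(6t) - c_2e^(-2t)

Coefficient matrix A = [[-18, -48], [8, 22]].
Characteristic polynomial det(A - λI) = λ^2 - 4λ - 12 = 0.
Eigenvalues λ = 6, -2.
For λ=6: (A-λI) row 1 is [-24, -48], so an eigenvector is (-2, 1).
For λ=-2: (A-λI) row 1 is [-16, -48], so an eigenvector is (3, -1).
General solution: c_1e^(6t)(-2,1) + c_2e^(-2t)(3,-1).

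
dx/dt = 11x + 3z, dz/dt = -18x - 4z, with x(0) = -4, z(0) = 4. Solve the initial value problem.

Coefficient matrix A = [[11, 3], [-18, -4]].
Characteristic polynomial det(A - λI) = λ^2 - 7λ + 10 = 0.
Eigenvalues λ = 5, 2.
For λ=5: (A-λI) row 1 is [6, 3], so an eigenvector is (-1, 2).
For λ=2: (A-λI) row 1 is [9, 3], so an eigenvector is (1, -3).
General solution: c_1e^(5t)(-1,2) + c_2e^(2t)(1,-3).
Applying x(0)=-4, z(0)=4 gives c_1=8, c_2=4.

x(t) = -8e^(5t) + 4e^(2t), z(t) = 16e^(5t) - 12e^(2t)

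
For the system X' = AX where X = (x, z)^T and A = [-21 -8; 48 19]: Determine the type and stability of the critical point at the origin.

saddle

A = [[-21,-8],[48,19]]; det(A-λI) = λ^2 + 2λ - 15.
λ = -5, 3: opposite signs.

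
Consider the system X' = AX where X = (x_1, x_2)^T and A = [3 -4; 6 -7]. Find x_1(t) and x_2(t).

x_1(t) = -C_1e^(-t) - 2C_2e^(-3t), x_2(t) = -C_1e^(-t) - 3C_2e^(-3t)

Coefficient matrix A = [[3, -4], [6, -7]].
Characteristic polynomial det(A - λI) = λ^2 + 4λ + 3 = 0.
Eigenvalues λ = -1, -3.
For λ=-1: (A-λI) row 1 is [4, -4], so an eigenvector is (-1, -1).
For λ=-3: (A-λI) row 1 is [6, -4], so an eigenvector is (-2, -3).
General solution: C_1e^(-t)(-1,-1) + C_2e^(-3t)(-2,-3).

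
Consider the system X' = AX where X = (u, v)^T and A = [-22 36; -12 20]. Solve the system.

Coefficient matrix A = [[-22, 36], [-12, 20]].
Characteristic polynomial det(A - λI) = λ^2 + 2λ - 8 = 0.
Eigenvalues λ = -4, 2.
For λ=-4: (A-λI) row 1 is [-18, 36], so an eigenvector is (-2, -1).
For λ=2: (A-λI) row 1 is [-24, 36], so an eigenvector is (-3, -2).
General solution: C_1e^(-4t)(-2,-1) + C_2e^(2t)(-3,-2).

u(t) = -2C_1e^(-4t) - 3C_2e^(2t), v(t) = -C_1e^(-4t) - 2C_2e^(2t)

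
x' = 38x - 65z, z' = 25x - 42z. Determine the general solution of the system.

x(t) = 2K_1e^(-2t)sin(5t) - 3K_1e^(-2t)cos(5t) - 3K_2e^(-2t)sin(5t) - 2K_2e^(-2t)cos(5t), z(t) = K_1e^(-2t)sin(5t) - 2K_1e^(-2t)cos(5t) - 2K_2e^(-2t)sin(5t) - K_2e^(-2t)cos(5t)

Coefficient matrix A = [[38, -65], [25, -42]].
Characteristic polynomial det(A - λI) = λ^2 + 4λ + 29 = 0.
Eigenvalues λ = -2 ± 5i (complex conjugate pair).
For λ=-2+5i: an eigenvector is (-3,-2) - i(2,1) = (-3 - 2i, -2 - i).
A real fundamental pair from Re and Im of e^((-2+5i)t)v: X_1 = e^(-2t)(cos(5t)·(-3,-2) + sin(5t)·(2,1)), X_2 = e^(-2t)(sin(5t)·(-3,-2) - cos(5t)·(2,1)).
General solution: K_1X_1 + K_2X_2.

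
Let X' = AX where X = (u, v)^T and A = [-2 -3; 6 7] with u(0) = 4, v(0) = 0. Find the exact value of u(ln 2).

A = [[-2,-3],[6,7]]; eigenvalues λ = 1, 4.
Eigenvectors: (1,-1) for λ=1, (-1,2) for λ=4.
From the initial condition, c_1 = 8, c_2 = 4.
u(ln 2) = (8)(2^1)(1) + (4)(2^4)(-1) = -48.

-48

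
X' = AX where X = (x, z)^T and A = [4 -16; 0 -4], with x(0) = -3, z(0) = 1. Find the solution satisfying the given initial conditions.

x(t) = -5e^(4t) + 2e^(-4t), z(t) = e^(-4t)

Coefficient matrix A = [[4, -16], [0, -4]].
Characteristic polynomial det(A - λI) = λ^2 - 16 = 0.
Eigenvalues λ = 4, -4.
For λ=4: (A-λI) row 1 is [0, -16], so an eigenvector is (1, 0).
For λ=-4: (A-λI) row 1 is [8, -16], so an eigenvector is (-2, -1).
General solution: c_1e^(4t)(1,0) + c_2e^(-4t)(-2,-1).
Applying x(0)=-3, z(0)=1 gives c_1=-5, c_2=-1.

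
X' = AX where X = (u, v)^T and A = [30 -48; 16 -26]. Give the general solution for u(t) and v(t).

u(t) = -2c_1e^(6t) + 3c_2e^(-2t), v(t) = -c_1e^(6t) + 2c_2e^(-2t)

Coefficient matrix A = [[30, -48], [16, -26]].
Characteristic polynomial det(A - λI) = λ^2 - 4λ - 12 = 0.
Eigenvalues λ = 6, -2.
For λ=6: (A-λI) row 1 is [24, -48], so an eigenvector is (-2, -1).
For λ=-2: (A-λI) row 1 is [32, -48], so an eigenvector is (3, 2).
General solution: c_1e^(6t)(-2,-1) + c_2e^(-2t)(3,2).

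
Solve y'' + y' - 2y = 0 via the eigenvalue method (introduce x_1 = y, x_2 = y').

Let x_1 = y, x_2 = y'. Then x_1' = x_2 and x_2' = 2x_1 - x_2.
A = [[0,1],[2,-1]]; det(A-λI) = λ^2 + λ - 2.
Eigenvalues λ = -2, 1 with eigenvectors (1,-2), (1,1).

y(t) = K_1e^(-2t) + K_2e^(t)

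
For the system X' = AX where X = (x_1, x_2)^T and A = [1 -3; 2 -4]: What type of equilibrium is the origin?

stable node

A = [[1,-3],[2,-4]]; det(A-λI) = λ^2 + 3λ + 2.
λ = -2, -1: both negative.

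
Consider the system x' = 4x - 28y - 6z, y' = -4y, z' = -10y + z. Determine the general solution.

Coefficient matrix A = [[4, -28, -6], [0, -4, 0], [0, -10, 1]].
det(A - λI) = 0 gives eigenvalues λ = 4, -4, 1.
For λ=4: eigenvector (1,0,0).
For λ=-4: eigenvector (5,1,2).
For λ=1: eigenvector (2,0,1).
General solution: K_1e^(4t)(1,0,0) + K_2e^(-4t)(5,1,2) + K_3e^(t)(2,0,1).

x(t) = K_1e^(4t) + 5K_2e^(-4t) + 2K_3e^(t), y(t) = K_2e^(-4t), z(t) = 2K_2e^(-4t) + K_3e^(t)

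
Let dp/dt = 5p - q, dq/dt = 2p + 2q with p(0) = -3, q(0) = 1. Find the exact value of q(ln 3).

A = [[5,-1],[2,2]]; eigenvalues λ = 3, 4.
Eigenvectors: (-1,-2) for λ=3, (1,1) for λ=4.
From the initial condition, c_1 = -4, c_2 = -7.
q(ln 3) = (-4)(3^3)(-2) + (-7)(3^4)(1) = -351.

-351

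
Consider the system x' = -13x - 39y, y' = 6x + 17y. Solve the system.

x(t) = -3c_1e^(2t)sin(3t) - 2c_1e^(2t)cos(3t) - 2c_2e^(2t)sin(3t) + 3c_2e^(2t)cos(3t), y(t) = c_1e^(2t)sin(3t) + c_1e^(2t)cos(3t) + c_2e^(2t)sin(3t) - c_2e^(2t)cos(3t)

Coefficient matrix A = [[-13, -39], [6, 17]].
Characteristic polynomial det(A - λI) = λ^2 - 4λ + 13 = 0.
Eigenvalues λ = 2 ± 3i (complex conjugate pair).
For λ=2+3i: an eigenvector is (-2,1) - i(-3,1) = (-2 + 3i, 1 - i).
A real fundamental pair from Re and Im of e^((2+3i)t)v: X_1 = e^(2t)(cos(3t)·(-2,1) + sin(3t)·(-3,1)), X_2 = e^(2t)(sin(3t)·(-2,1) - cos(3t)·(-3,1)).
General solution: c_1X_1 + c_2X_2.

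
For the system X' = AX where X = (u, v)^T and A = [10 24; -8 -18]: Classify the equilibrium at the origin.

A = [[10,24],[-8,-18]]; det(A-λI) = λ^2 + 8λ + 12.
λ = -2, -6: both negative.

stable node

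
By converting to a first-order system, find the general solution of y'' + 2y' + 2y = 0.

y(t) = c_1e^(-t)cos(t) + c_2e^(-t)sin(t)

Let x_1 = y, x_2 = y'. Then x_1' = x_2 and x_2' = -2x_1 - 2x_2.
A = [[0,1],[-2,-2]]; det(A-λI) = λ^2 + 2λ + 2.
Eigenvalues λ = -1 ± i.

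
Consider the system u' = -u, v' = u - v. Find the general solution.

Coefficient matrix A = [[-1, 0], [1, -1]].
Characteristic polynomial det(A - λI) = λ^2 + 2λ + 1 = 0.
Single eigenvalue λ = -1 with algebraic multiplicity 2.
Eigenvector v = (0,1); generalized eigenvector w with (A-λI)w=v is (1,-3).
General solution: e^(-t)[K_1·v + K_2·(t·v + w)].

u(t) = K_2e^(-t), v(t) = K_1e^(-t) + K_2te^(-t) - 3K_2e^(-t)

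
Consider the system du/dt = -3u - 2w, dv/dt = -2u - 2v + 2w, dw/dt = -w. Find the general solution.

u(t) = c_1e^(-3t) - c_3e^(-t), v(t) = 2c_1e^(-3t) + c_2e^(-2t) + 4c_3e^(-t), w(t) = c_3e^(-t)

Coefficient matrix A = [[-3, 0, -2], [-2, -2, 2], [0, 0, -1]].
det(A - λI) = 0 gives eigenvalues λ = -3, -2, -1.
For λ=-3: eigenvector (1,2,0).
For λ=-2: eigenvector (0,1,0).
For λ=-1: eigenvector (-1,4,1).
General solution: c_1e^(-3t)(1,2,0) + c_2e^(-2t)(0,1,0) + c_3e^(-t)(-1,4,1).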